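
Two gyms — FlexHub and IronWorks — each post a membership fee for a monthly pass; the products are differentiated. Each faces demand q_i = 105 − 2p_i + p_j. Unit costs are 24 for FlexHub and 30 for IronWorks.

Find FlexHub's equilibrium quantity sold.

55.6

FlexHub's profit: π = (p_{FlexHub} − 24)(105 − 2p_{FlexHub} + p_{IronWorks}).
∂π/∂p_{FlexHub} = 153 − 4p_{FlexHub} + p_{IronWorks} = 0 ⇒ p_{FlexHub} = 38.25 + 0.25p_{IronWorks}.
Similarly p_{IronWorks} = 41.25 + 0.25p_{FlexHub}.
Plugging p_{IronWorks} into FlexHub's best response: p_{FlexHub} = 38.25 + 0.25(41.25 + 0.25p_{FlexHub}) ⇒ 0.9375p_{FlexHub} = 48.5625, so p_{FlexHub} = 51.8.
Then p_{IronWorks} = 41.25 + 0.25·51.8 = 54.2.
q_{FlexHub} = 105 − 2·51.8 + 54.2 = 55.6.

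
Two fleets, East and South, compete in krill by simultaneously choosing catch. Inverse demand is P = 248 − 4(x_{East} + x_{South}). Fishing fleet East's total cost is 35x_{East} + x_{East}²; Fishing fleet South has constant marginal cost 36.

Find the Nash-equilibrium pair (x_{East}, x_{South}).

Fishing fleet East's profit: π = x_{East}(248 − 4(x_{East} + x_{South})) − 35x_{East} − x_{East}².
∂π/∂x_{East} = 213 − 10x_{East} − 4x_{South} = 0, so x_{East} = 21.3 − 0.4x_{South}.
For South: ∂π/∂x_{South} = 212 − 8x_{South} − 4x_{East} = 0 ⇒ x_{South} = 26.5 − 0.5x_{East}.
Plugging x_{South} into East's best response: x_{East} = 21.3 − 0.4(26.5 − 0.5x_{East}) ⇒ 0.8x_{East} = 10.7, so x_{East} = 13.375.
Then x_{South} = 26.5 − 0.5·13.375 = 19.8125.

13.375, 19.8125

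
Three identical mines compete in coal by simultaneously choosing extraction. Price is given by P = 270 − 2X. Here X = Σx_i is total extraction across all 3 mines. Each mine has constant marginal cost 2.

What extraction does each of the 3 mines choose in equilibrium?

A representative mine's profit is π_i = x_i(270 − 2X) − 2x_i, with X = x_i + Σ_{j≠i} x_j.
First-order condition: 268 − 4x_i − 2Σ_{j≠i} x_j = 0.
In a symmetric equilibrium every mine chooses the same x, so Σ_{j≠i} x_j = 2x. The condition becomes 268 − 8x = 0, giving x = 268/8 = 33.5.

33.5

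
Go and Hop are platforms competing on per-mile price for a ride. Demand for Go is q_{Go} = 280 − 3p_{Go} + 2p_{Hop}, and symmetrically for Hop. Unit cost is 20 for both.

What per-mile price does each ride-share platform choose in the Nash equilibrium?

85

Go's profit: π = (p_{Go} − 20)(280 − 3p_{Go} + 2p_{Hop}).
∂π/∂p_{Go} = 340 − 6p_{Go} + 2p_{Hop} = 0 ⇒ p_{Go} = 170/3 + (1/3)p_{Hop}.
The game is symmetric, so in equilibrium p_{Hop} = p_{Go}: the reaction function gives (2/3)p_{Go} = 170/3, hence p_{Go} = 85.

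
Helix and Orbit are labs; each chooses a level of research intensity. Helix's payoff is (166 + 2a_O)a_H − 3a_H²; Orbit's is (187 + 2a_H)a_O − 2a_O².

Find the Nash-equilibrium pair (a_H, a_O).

Expanding Helix's payoff: 166a_H + 2a_Oa_H − 3a_H².
∂π/∂a_H = 166 + 2a_O − 6a_H = 0, so a_H = 83/3 + (1/3)a_O.
Likewise for Orbit: a_O = 46.75 + 0.5a_H.
Substituting the second reaction function into the first: a_H = 83/3 + (1/3)(46.75 + 0.5a_H), which gives (5/6)a_H = 43.25 ⇒ a_H = 51.9.
Then a_O = 46.75 + 0.5·51.9 = 72.7.

51.9, 72.7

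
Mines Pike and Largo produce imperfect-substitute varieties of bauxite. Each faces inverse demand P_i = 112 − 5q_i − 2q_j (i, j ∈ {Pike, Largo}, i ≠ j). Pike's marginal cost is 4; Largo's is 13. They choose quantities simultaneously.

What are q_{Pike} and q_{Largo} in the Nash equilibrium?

Mine Pike's profit: π = q_{Pike}(112 − 5q_{Pike} − 2q_{Largo}) − 4q_{Pike}.
∂π/∂q_{Pike} = 108 − 10q_{Pike} − 2q_{Largo} = 0 ⇒ q_{Pike} = 10.8 − 0.2q_{Largo}.
Similarly q_{Largo} = 9.9 − 0.2q_{Pike}.
Substituting the second reaction function into the first: q_{Pike} = 10.8 − 0.2(9.9 − 0.2q_{Pike}), which gives 0.96q_{Pike} = 8.82 ⇒ q_{Pike} = 9.1875.
Then q_{Largo} = 9.9 − 0.2·9.1875 = 8.0625.

9.1875, 8.0625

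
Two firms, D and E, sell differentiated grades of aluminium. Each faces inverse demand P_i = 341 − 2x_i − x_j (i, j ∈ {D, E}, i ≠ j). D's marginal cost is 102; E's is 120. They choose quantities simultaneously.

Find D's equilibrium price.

200

Firm D's profit: π = x_D(341 − 2x_D − x_E) − 102x_D.
∂π/∂x_D = 239 − 4x_D − x_E = 0 ⇒ x_D = 59.75 − 0.25x_E.
Similarly x_E = 55.25 − 0.25x_D.
Substituting the second reaction function into the first: x_D = 59.75 − 0.25(55.25 − 0.25x_D), which gives 0.9375x_D = 45.9375 ⇒ x_D = 49.
Then x_E = 55.25 − 0.25·49 = 43.
P_D = 341 − 2·49 − 43 = 200.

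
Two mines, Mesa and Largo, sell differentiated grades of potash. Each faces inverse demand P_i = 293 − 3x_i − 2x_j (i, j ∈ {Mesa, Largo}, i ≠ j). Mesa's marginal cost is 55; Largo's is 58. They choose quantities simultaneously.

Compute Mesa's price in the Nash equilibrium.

144.8125

Mine Mesa's profit: π = x_{Mesa}(293 − 3x_{Mesa} − 2x_{Largo}) − 55x_{Mesa}.
∂π/∂x_{Mesa} = 238 − 6x_{Mesa} − 2x_{Largo} = 0 ⇒ x_{Mesa} = 119/3 − (1/3)x_{Largo}.
Similarly x_{Largo} = 235/6 − (1/3)x_{Mesa}.
Substituting the second reaction function into the first: x_{Mesa} = 119/3 − (1/3)(235/6 − (1/3)x_{Mesa}), which gives (8/9)x_{Mesa} = 479/18 ⇒ x_{Mesa} = 29.9375.
Then x_{Largo} = 235/6 − (1/3)·29.9375 = 29.1875.
P_{Mesa} = 293 − 3·29.9375 − 2·29.1875 = 144.8125.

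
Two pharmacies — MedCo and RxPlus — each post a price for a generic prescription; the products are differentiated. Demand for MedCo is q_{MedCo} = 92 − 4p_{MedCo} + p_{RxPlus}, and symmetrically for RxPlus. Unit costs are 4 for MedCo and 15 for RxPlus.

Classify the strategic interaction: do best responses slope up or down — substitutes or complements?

strategic complements

MedCo's profit: π = (p_{MedCo} − 4)(92 − 4p_{MedCo} + p_{RxPlus}).
∂π/∂p_{MedCo} = 108 − 8p_{MedCo} + p_{RxPlus} = 0 ⇒ p_{MedCo} = 13.5 + 0.125p_{RxPlus}.
The best-response slope dp_{MedCo}/dp_{RxPlus} = 0.125 > 0: the reaction function is upward-sloping, so the choices are strategic complements.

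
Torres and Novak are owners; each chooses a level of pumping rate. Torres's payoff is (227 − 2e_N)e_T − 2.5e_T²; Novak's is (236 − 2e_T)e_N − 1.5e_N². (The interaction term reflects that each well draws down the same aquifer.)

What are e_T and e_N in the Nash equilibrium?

19, 66

Expanding Torres's payoff: 227e_T − 2e_Ne_T − 2.5e_T².
∂π/∂e_T = 227 − 2e_N − 5e_T = 0, so e_T = 45.4 − 0.4e_N.
Likewise for Novak: e_N = 236/3 − (2/3)e_T.
Substituting the second reaction function into the first: e_T = 45.4 − 0.4(236/3 − (2/3)e_T), which gives (11/15)e_T = 209/15 ⇒ e_T = 19.
Then e_N = 236/3 − (2/3)·19 = 66.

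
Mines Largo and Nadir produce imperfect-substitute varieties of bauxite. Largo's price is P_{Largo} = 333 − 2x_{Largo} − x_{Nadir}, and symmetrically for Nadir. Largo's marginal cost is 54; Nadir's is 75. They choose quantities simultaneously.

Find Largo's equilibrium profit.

6543.68

Mine Largo's profit: π = x_{Largo}(333 − 2x_{Largo} − x_{Nadir}) − 54x_{Largo}.
∂π/∂x_{Largo} = 279 − 4x_{Largo} − x_{Nadir} = 0 ⇒ x_{Largo} = 69.75 − 0.25x_{Nadir}.
Similarly x_{Nadir} = 64.5 − 0.25x_{Largo}.
Plugging x_{Nadir} into Largo's best response: x_{Largo} = 69.75 − 0.25(64.5 − 0.25x_{Largo}) ⇒ 0.9375x_{Largo} = 53.625, so x_{Largo} = 57.2.
Then x_{Nadir} = 64.5 − 0.25·57.2 = 50.2.
P_{Largo} = 333 − 2·57.2 − 50.2 = 168.4.
Profit = (168.4 − 54)·57.2 = 6543.68.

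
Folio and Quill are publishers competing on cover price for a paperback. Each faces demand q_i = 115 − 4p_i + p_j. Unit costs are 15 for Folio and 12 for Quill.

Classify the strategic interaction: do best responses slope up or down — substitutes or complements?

Folio's profit: π = (p_{Folio} − 15)(115 − 4p_{Folio} + p_{Quill}).
∂π/∂p_{Folio} = 175 − 8p_{Folio} + p_{Quill} = 0 ⇒ p_{Folio} = 21.875 + 0.125p_{Quill}.
The best-response slope dp_{Folio}/dp_{Quill} = 0.125 > 0: the reaction function is upward-sloping, so the choices are strategic complements.

strategic complements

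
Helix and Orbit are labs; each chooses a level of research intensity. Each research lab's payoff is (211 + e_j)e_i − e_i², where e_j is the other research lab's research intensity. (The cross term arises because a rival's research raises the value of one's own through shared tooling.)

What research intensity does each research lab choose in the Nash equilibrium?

Helix's payoff is (211 + e_O)e_H − e_H².
∂π/∂e_H = 211 + e_O − 2e_H = 0, so e_H = 105.5 + 0.5e_O.
The game is symmetric, so in equilibrium e_O = e_H: the reaction function gives 0.5e_H = 105.5, hence e_H = 211.

211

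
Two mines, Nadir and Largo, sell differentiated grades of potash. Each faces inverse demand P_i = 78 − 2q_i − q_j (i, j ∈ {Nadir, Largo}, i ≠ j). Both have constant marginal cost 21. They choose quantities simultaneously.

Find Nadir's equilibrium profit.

Mine Nadir's profit: π = q_{Nadir}(78 − 2q_{Nadir} − q_{Largo}) − 21q_{Nadir}.
∂π/∂q_{Nadir} = 57 − 4q_{Nadir} − q_{Largo} = 0 ⇒ q_{Nadir} = 14.25 − 0.25q_{Largo}.
Setting q_{Nadir} = q_{Largo} in the reaction function: q_{Nadir} = 14.25 − 0.25q_{Nadir}, so q_{Nadir} = 14.25 / 1.25 = 11.4.
P_{Nadir} = 78 − 2·11.4 − 11.4 = 43.8.
Profit = (43.8 − 21)·11.4 = 259.92.

259.92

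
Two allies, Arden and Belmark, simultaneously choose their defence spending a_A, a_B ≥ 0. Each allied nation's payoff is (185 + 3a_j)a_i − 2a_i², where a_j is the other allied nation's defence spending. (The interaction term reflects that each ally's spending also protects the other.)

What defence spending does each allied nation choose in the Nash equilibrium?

Arden's payoff is (185 + 3a_B)a_A − 2a_A².
∂π/∂a_A = 185 + 3a_B − 4a_A = 0, so a_A = 46.25 + 0.75a_B.
Setting a_A = a_B in the reaction function: a_A = 46.25 + 0.75a_A, so a_A = 46.25 / 0.25 = 185.

185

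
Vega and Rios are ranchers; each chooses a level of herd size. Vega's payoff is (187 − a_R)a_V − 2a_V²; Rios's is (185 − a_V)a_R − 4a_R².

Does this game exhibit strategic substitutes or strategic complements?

Expanding Vega's payoff: 187a_V − a_Ra_V − 2a_V².
∂π/∂a_V = 187 − a_R − 4a_V = 0, so a_V = 46.75 − 0.25a_R.
The best-response slope da_V/da_R = −0.25 < 0: the reaction function is downward-sloping, so the choices are strategic substitutes.

strategic substitutes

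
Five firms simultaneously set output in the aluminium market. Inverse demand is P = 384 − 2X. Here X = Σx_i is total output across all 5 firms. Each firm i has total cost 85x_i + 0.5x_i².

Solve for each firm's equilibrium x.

A representative firm's profit is π_i = x_i(384 − 2X) − 85x_i − 0.5x_i², with X = x_i + Σ_{j≠i} x_j.
First-order condition: 299 − 5x_i − 2Σ_{j≠i} x_j = 0.
Imposing symmetry (x_j = x for all j) turns Σ_{j≠i} x_j into 4x, so 299 = 13x and x = 23.

23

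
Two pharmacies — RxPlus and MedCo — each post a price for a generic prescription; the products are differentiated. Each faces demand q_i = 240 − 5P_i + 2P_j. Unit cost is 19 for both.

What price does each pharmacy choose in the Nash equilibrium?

RxPlus's profit: π = (P_{RxPlus} − 19)(240 − 5P_{RxPlus} + 2P_{MedCo}).
∂π/∂P_{RxPlus} = 335 − 10P_{RxPlus} + 2P_{MedCo} = 0 ⇒ P_{RxPlus} = 33.5 + 0.2P_{MedCo}.
Setting P_{RxPlus} = P_{MedCo} in the reaction function: P_{RxPlus} = 33.5 + 0.2P_{RxPlus}, so P_{RxPlus} = 33.5 / 0.8 = 41.875.

41.875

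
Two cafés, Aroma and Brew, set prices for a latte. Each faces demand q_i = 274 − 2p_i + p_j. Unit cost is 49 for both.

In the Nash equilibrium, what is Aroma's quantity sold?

Aroma's profit: π = (p_{Aroma} − 49)(274 − 2p_{Aroma} + p_{Brew}).
∂π/∂p_{Aroma} = 372 − 4p_{Aroma} + p_{Brew} = 0 ⇒ p_{Aroma} = 93 + 0.25p_{Brew}.
The game is symmetric, so in equilibrium p_{Brew} = p_{Aroma}: the reaction function gives 0.75p_{Aroma} = 93, hence p_{Aroma} = 124.
q_{Aroma} = 274 − 2·124 + 124 = 150.

150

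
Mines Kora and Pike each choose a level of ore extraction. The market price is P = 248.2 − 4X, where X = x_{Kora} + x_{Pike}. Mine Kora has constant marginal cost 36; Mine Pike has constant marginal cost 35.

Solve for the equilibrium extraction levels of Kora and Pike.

17.6, 17.85

Mine Kora's profit: π = x_{Kora}(248.2 − 4(x_{Kora} + x_{Pike})) − 36x_{Kora}.
∂π/∂x_{Kora} = 212.2 − 8x_{Kora} − 4x_{Pike} = 0, so x_{Kora} = 26.525 − 0.5x_{Pike}.
By the same steps for Pike: x_{Pike} = 26.65 − 0.5x_{Kora}.
Substituting the second reaction function into the first: x_{Kora} = 26.525 − 0.5(26.65 − 0.5x_{Kora}), which gives 0.75x_{Kora} = 13.2 ⇒ x_{Kora} = 17.6.
Then x_{Pike} = 26.65 − 0.5·17.6 = 17.85.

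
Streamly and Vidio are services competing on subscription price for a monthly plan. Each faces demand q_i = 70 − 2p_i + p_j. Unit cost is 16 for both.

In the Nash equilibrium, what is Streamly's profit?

Streamly's profit: π = (p_{Streamly} − 16)(70 − 2p_{Streamly} + p_{Vidio}).
∂π/∂p_{Streamly} = 102 − 4p_{Streamly} + p_{Vidio} = 0 ⇒ p_{Streamly} = 25.5 + 0.25p_{Vidio}.
By symmetry p_{Vidio} = p_{Streamly}; substituting into the reaction function, 0.75p_{Streamly} = 25.5 and p_{Streamly} = 34.
q_{Streamly} = 70 − 2·34 + 34 = 36.
Profit = (34 − 16)·36 = 648.

648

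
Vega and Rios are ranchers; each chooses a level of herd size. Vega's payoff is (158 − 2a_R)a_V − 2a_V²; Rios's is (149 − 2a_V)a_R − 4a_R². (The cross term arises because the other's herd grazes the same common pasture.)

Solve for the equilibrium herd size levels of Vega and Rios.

34.5, 10

Expanding Vega's payoff: 158a_V − 2a_Ra_V − 2a_V².
∂π/∂a_V = 158 − 2a_R − 4a_V = 0, so a_V = 39.5 − 0.5a_R.
Likewise for Rios: a_R = 18.625 − 0.25a_V.
Solving the two reaction functions simultaneously: (1 − (−0.5)(−0.25))a_V = 39.5 − 0.5·18.625, so 0.875a_V = 30.1875 and a_V = 34.5.
Then a_R = 18.625 − 0.25·34.5 = 10.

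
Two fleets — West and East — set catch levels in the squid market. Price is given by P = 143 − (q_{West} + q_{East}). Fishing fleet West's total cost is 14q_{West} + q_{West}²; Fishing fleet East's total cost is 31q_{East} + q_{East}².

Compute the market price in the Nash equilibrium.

Fishing fleet West's profit: π = q_{West}(143 − (q_{West} + q_{East})) − 14q_{West} − q_{West}².
∂π/∂q_{West} = 129 − 4q_{West} − q_{East} = 0, so q_{West} = 32.25 − 0.25q_{East}.
By the same steps for East: q_{East} = 28 − 0.25q_{West}.
Solving the two reaction functions simultaneously: (1 − (−0.25)(−0.25))q_{West} = 32.25 − 0.25·28, so 0.9375q_{West} = 25.25 and q_{West} = 404/15.
Then q_{East} = 28 − 0.25·(404/15) = 319/15.
Equilibrium price: P = 143 − 48.2 = 94.8.

94.8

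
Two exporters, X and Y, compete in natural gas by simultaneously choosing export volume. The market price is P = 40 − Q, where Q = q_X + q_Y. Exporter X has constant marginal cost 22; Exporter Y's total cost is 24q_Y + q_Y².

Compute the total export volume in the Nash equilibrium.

10

Exporter X's profit: π = q_X(40 − (q_X + q_Y)) − 22q_X.
∂π/∂q_X = 18 − 2q_X − q_Y = 0, so q_X = 9 − 0.5q_Y.
For Y: ∂π/∂q_Y = 16 − 4q_Y − q_X = 0 ⇒ q_Y = 4 − 0.25q_X.
Solving the two reaction functions simultaneously: (1 − (−0.5)(−0.25))q_X = 9 − 0.5·4, so 0.875q_X = 7 and q_X = 8.
Then q_Y = 4 − 0.25·8 = 2.
Total export volume: 8 + 2 = 10.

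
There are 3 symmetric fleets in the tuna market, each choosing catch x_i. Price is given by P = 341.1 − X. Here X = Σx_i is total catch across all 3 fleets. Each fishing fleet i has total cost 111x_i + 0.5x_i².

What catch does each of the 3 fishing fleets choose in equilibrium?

46.02

A representative fishing fleet's profit is π_i = x_i(341.1 − X) − 111x_i − 0.5x_i², with X = x_i + Σ_{j≠i} x_j.
First-order condition: 230.1 − 3x_i − Σ_{j≠i} x_j = 0.
With identical fishing fleets, set every x_j = x: then 230.1 − 3x − 2x = 0, i.e. x = 230.1/5 = 46.02.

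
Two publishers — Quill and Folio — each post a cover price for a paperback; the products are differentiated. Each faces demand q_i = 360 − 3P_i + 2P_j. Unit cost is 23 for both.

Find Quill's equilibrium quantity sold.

252.75

Quill's profit: π = (P_{Quill} − 23)(360 − 3P_{Quill} + 2P_{Folio}).
∂π/∂P_{Quill} = 429 − 6P_{Quill} + 2P_{Folio} = 0 ⇒ P_{Quill} = 71.5 + (1/3)P_{Folio}.
The game is symmetric, so in equilibrium P_{Folio} = P_{Quill}: the reaction function gives (2/3)P_{Quill} = 71.5, hence P_{Quill} = 107.25.
q_{Quill} = 360 − 3·107.25 + 2·107.25 = 252.75.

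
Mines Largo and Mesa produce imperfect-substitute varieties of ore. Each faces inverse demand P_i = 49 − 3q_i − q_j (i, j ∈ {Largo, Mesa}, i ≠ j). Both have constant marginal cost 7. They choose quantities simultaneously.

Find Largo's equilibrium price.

Mine Largo's profit: π = q_{Largo}(49 − 3q_{Largo} − q_{Mesa}) − 7q_{Largo}.
∂π/∂q_{Largo} = 42 − 6q_{Largo} − q_{Mesa} = 0 ⇒ q_{Largo} = 7 − (1/6)q_{Mesa}.
By symmetry q_{Mesa} = q_{Largo}; substituting into the reaction function, (7/6)q_{Largo} = 7 and q_{Largo} = 6.
P_{Largo} = 49 − 3·6 − 6 = 25.

25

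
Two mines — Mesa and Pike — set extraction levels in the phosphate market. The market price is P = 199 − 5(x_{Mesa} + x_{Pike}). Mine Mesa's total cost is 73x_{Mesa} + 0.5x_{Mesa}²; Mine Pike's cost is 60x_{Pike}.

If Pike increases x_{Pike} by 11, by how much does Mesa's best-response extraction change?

-5

Mine Mesa's profit: π = x_{Mesa}(199 − 5(x_{Mesa} + x_{Pike})) − 73x_{Mesa} − 0.5x_{Mesa}².
∂π/∂x_{Mesa} = 126 − 11x_{Mesa} − 5x_{Pike} = 0, so x_{Mesa} = 126/11 − (5/11)x_{Pike}.
The reaction-function slope is −5/11, so an 11-unit rise in x_{Pike} moves x_{Mesa} by −5/11 × 11 = −5. Mesa's best response falls — the actions are strategic substitutes.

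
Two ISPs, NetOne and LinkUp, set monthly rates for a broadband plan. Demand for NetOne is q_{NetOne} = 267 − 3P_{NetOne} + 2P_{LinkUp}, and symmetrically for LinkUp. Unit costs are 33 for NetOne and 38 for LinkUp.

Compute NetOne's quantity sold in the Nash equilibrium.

NetOne's profit: π = (P_{NetOne} − 33)(267 − 3P_{NetOne} + 2P_{LinkUp}).
∂π/∂P_{NetOne} = 366 − 6P_{NetOne} + 2P_{LinkUp} = 0 ⇒ P_{NetOne} = 61 + (1/3)P_{LinkUp}.
Similarly P_{LinkUp} = 63.5 + (1/3)P_{NetOne}.
Solving the two reaction functions simultaneously: (1 − (1/3)(1/3))P_{NetOne} = 61 + (1/3)·63.5, so (8/9)P_{NetOne} = 493/6 and P_{NetOne} = 92.4375.
Then P_{LinkUp} = 63.5 + (1/3)·92.4375 = 94.3125.
q_{NetOne} = 267 − 3·92.4375 + 2·94.3125 = 178.3125.

178.3125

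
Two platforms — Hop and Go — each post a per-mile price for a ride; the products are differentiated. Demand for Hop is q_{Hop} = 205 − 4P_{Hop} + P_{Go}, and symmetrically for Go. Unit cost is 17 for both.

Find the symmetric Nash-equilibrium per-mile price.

Hop's profit: π = (P_{Hop} − 17)(205 − 4P_{Hop} + P_{Go}).
∂π/∂P_{Hop} = 273 − 8P_{Hop} + P_{Go} = 0 ⇒ P_{Hop} = 34.125 + 0.125P_{Go}.
By symmetry P_{Go} = P_{Hop}; substituting into the reaction function, 0.875P_{Hop} = 34.125 and P_{Hop} = 39.

39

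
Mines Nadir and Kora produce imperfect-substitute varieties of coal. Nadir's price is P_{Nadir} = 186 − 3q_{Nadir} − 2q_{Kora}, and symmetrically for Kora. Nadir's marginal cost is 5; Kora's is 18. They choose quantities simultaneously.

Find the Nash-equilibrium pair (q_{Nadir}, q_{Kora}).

23.4375, 20.1875

Mine Nadir's profit: π = q_{Nadir}(186 − 3q_{Nadir} − 2q_{Kora}) − 5q_{Nadir}.
∂π/∂q_{Nadir} = 181 − 6q_{Nadir} − 2q_{Kora} = 0 ⇒ q_{Nadir} = 181/6 − (1/3)q_{Kora}.
Similarly q_{Kora} = 28 − (1/3)q_{Nadir}.
Substituting the second reaction function into the first: q_{Nadir} = 181/6 − (1/3)(28 − (1/3)q_{Nadir}), which gives (8/9)q_{Nadir} = 125/6 ⇒ q_{Nadir} = 23.4375.
Then q_{Kora} = 28 − (1/3)·23.4375 = 20.1875.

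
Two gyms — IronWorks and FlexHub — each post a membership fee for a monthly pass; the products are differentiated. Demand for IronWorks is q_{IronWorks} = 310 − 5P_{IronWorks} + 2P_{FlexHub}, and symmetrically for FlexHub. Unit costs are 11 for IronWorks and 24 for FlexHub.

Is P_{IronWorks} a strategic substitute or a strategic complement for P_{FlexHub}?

strategic complements

IronWorks's profit: π = (P_{IronWorks} − 11)(310 − 5P_{IronWorks} + 2P_{FlexHub}).
∂π/∂P_{IronWorks} = 365 − 10P_{IronWorks} + 2P_{FlexHub} = 0 ⇒ P_{IronWorks} = 36.5 + 0.2P_{FlexHub}.
The best-response slope dP_{IronWorks}/dP_{FlexHub} = 0.2 > 0: the reaction function is upward-sloping, so the choices are strategic complements.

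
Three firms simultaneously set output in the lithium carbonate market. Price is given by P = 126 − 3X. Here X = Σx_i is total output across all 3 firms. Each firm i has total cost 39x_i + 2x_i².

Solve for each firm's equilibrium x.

A representative firm's profit is π_i = x_i(126 − 3X) − 39x_i − 2x_i², with X = x_i + Σ_{j≠i} x_j.
First-order condition: 87 − 10x_i − 3Σ_{j≠i} x_j = 0.
In a symmetric equilibrium every firm chooses the same x, so Σ_{j≠i} x_j = 2x. The condition becomes 87 − 16x = 0, giving x = 87/16 = 5.4375.

5.4375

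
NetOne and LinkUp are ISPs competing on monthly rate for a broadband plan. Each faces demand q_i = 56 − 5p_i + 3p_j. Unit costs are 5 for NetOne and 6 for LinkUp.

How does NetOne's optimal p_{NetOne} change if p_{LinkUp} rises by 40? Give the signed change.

12

NetOne's profit: π = (p_{NetOne} − 5)(56 − 5p_{NetOne} + 3p_{LinkUp}).
∂π/∂p_{NetOne} = 81 − 10p_{NetOne} + 3p_{LinkUp} = 0 ⇒ p_{NetOne} = 8.1 + 0.3p_{LinkUp}.
The reaction-function slope is 0.3, so a 40-unit rise in p_{LinkUp} moves p_{NetOne} by 0.3 × 40 = 12. NetOne's best response rises — the actions are strategic complements.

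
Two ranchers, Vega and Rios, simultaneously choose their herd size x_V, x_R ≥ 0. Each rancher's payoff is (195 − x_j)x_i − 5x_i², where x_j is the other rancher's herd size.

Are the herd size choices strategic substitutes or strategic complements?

Vega's payoff is (195 − x_R)x_V − 5x_V².
∂π/∂x_V = 195 − x_R − 10x_V = 0, so x_V = 19.5 − 0.1x_R.
The best-response slope dx_V/dx_R = −0.1 < 0: the reaction function is downward-sloping, so the choices are strategic substitutes.

strategic substitutes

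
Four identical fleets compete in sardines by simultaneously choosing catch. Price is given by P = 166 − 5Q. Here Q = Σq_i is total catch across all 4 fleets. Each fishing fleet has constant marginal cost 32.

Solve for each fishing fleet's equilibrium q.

5.36

A representative fishing fleet's profit is π_i = q_i(166 − 5Q) − 32q_i, with Q = q_i + Σ_{j≠i} q_j.
First-order condition: 134 − 10q_i − 5Σ_{j≠i} q_j = 0.
In a symmetric equilibrium every fishing fleet chooses the same q, so Σ_{j≠i} q_j = 3q. The condition becomes 134 − 25q = 0, giving q = 134/25 = 5.36.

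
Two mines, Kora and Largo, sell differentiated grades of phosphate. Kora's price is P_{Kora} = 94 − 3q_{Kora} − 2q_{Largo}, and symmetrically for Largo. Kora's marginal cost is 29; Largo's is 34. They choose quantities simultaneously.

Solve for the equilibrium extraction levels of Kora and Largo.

Mine Kora's profit: π = q_{Kora}(94 − 3q_{Kora} − 2q_{Largo}) − 29q_{Kora}.
∂π/∂q_{Kora} = 65 − 6q_{Kora} − 2q_{Largo} = 0 ⇒ q_{Kora} = 65/6 − (1/3)q_{Largo}.
Similarly q_{Largo} = 10 − (1/3)q_{Kora}.
Substituting the second reaction function into the first: q_{Kora} = 65/6 − (1/3)(10 − (1/3)q_{Kora}), which gives (8/9)q_{Kora} = 7.5 ⇒ q_{Kora} = 8.4375.
Then q_{Largo} = 10 − (1/3)·8.4375 = 7.1875.

8.4375, 7.1875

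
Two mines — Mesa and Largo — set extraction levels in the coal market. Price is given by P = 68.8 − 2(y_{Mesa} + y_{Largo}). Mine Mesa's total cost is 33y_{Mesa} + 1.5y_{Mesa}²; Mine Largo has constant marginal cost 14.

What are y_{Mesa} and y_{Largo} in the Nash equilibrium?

1.4, 13

Mine Mesa's profit: π = y_{Mesa}(68.8 − 2(y_{Mesa} + y_{Largo})) − 33y_{Mesa} − 1.5y_{Mesa}².
∂π/∂y_{Mesa} = 35.8 − 7y_{Mesa} − 2y_{Largo} = 0, so y_{Mesa} = 179/35 − (2/7)y_{Largo}.
For Largo: ∂π/∂y_{Largo} = 54.8 − 4y_{Largo} − 2y_{Mesa} = 0 ⇒ y_{Largo} = 13.7 − 0.5y_{Mesa}.
Substituting the second reaction function into the first: y_{Mesa} = 179/35 − (2/7)(13.7 − 0.5y_{Mesa}), which gives (6/7)y_{Mesa} = 1.2 ⇒ y_{Mesa} = 1.4.
Then y_{Largo} = 13.7 − 0.5·1.4 = 13.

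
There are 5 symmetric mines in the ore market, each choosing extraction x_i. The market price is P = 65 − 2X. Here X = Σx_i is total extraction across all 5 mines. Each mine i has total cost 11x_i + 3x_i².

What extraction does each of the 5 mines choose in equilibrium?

A representative mine's profit is π_i = x_i(65 − 2X) − 11x_i − 3x_i², with X = x_i + Σ_{j≠i} x_j.
First-order condition: 54 − 10x_i − 2Σ_{j≠i} x_j = 0.
Imposing symmetry (x_j = x for all j) turns Σ_{j≠i} x_j into 4x, so 54 = 18x and x = 3.

3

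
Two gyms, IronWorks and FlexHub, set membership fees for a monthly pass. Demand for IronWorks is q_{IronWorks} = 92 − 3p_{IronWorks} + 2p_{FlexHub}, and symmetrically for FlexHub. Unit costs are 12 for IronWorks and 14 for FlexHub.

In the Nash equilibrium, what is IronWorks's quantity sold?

61.125

IronWorks's profit: π = (p_{IronWorks} − 12)(92 − 3p_{IronWorks} + 2p_{FlexHub}).
∂π/∂p_{IronWorks} = 128 − 6p_{IronWorks} + 2p_{FlexHub} = 0 ⇒ p_{IronWorks} = 64/3 + (1/3)p_{FlexHub}.
Similarly p_{FlexHub} = 67/3 + (1/3)p_{IronWorks}.
Solving the two reaction functions simultaneously: (1 − (1/3)(1/3))p_{IronWorks} = 64/3 + (1/3)·(67/3), so (8/9)p_{IronWorks} = 259/9 and p_{IronWorks} = 32.375.
Then p_{FlexHub} = 67/3 + (1/3)·32.375 = 33.125.
q_{IronWorks} = 92 − 3·32.375 + 2·33.125 = 61.125.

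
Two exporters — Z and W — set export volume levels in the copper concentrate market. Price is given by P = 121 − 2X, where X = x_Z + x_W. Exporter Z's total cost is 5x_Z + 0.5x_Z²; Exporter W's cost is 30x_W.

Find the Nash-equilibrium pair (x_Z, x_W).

17.625, 13.9375

Exporter Z's profit: π = x_Z(121 − 2(x_Z + x_W)) − 5x_Z − 0.5x_Z².
∂π/∂x_Z = 116 − 5x_Z − 2x_W = 0, so x_Z = 23.2 − 0.4x_W.
For W: ∂π/∂x_W = 91 − 4x_W − 2x_Z = 0 ⇒ x_W = 22.75 − 0.5x_Z.
Plugging x_W into Z's best response: x_Z = 23.2 − 0.4(22.75 − 0.5x_Z) ⇒ 0.8x_Z = 14.1, so x_Z = 17.625.
Then x_W = 22.75 − 0.5·17.625 = 13.9375.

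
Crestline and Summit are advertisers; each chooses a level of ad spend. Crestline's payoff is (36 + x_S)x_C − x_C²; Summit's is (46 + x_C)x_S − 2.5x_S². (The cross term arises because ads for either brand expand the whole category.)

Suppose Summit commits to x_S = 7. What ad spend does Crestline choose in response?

21.5

Expanding Crestline's payoff: 36x_C + x_Sx_C − x_C².
∂π/∂x_C = 36 + x_S − 2x_C = 0, so x_C = 18 + 0.5x_S.
At x_S = 7: x_C = 18 + 0.5·7 = 21.5.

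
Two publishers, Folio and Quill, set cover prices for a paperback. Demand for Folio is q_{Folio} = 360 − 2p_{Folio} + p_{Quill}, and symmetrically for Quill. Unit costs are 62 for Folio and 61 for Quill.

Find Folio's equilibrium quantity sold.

198.4

Folio's profit: π = (p_{Folio} − 62)(360 − 2p_{Folio} + p_{Quill}).
∂π/∂p_{Folio} = 484 − 4p_{Folio} + p_{Quill} = 0 ⇒ p_{Folio} = 121 + 0.25p_{Quill}.
Similarly p_{Quill} = 120.5 + 0.25p_{Folio}.
Substituting the second reaction function into the first: p_{Folio} = 121 + 0.25(120.5 + 0.25p_{Folio}), which gives 0.9375p_{Folio} = 151.125 ⇒ p_{Folio} = 161.2.
Then p_{Quill} = 120.5 + 0.25·161.2 = 160.8.
q_{Folio} = 360 − 2·161.2 + 160.8 = 198.4.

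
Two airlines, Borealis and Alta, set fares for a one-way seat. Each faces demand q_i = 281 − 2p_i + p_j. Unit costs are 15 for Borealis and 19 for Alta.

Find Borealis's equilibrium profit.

Borealis's profit: π = (p_{Borealis} − 15)(281 − 2p_{Borealis} + p_{Alta}).
∂π/∂p_{Borealis} = 311 − 4p_{Borealis} + p_{Alta} = 0 ⇒ p_{Borealis} = 77.75 + 0.25p_{Alta}.
Similarly p_{Alta} = 79.75 + 0.25p_{Borealis}.
Solving the two reaction functions simultaneously: (1 − (0.25)(0.25))p_{Borealis} = 77.75 + 0.25·79.75, so 0.9375p_{Borealis} = 97.6875 and p_{Borealis} = 104.2.
Then p_{Alta} = 79.75 + 0.25·104.2 = 105.8.
q_{Borealis} = 281 − 2·104.2 + 105.8 = 178.4.
Profit = (104.2 − 15)·178.4 = 15913.28.

15913.28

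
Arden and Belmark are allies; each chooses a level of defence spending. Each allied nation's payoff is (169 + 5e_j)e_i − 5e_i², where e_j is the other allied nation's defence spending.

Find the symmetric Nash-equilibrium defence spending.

Arden's payoff is (169 + 5e_B)e_A − 5e_A².
∂π/∂e_A = 169 + 5e_B − 10e_A = 0, so e_A = 16.9 + 0.5e_B.
By symmetry e_B = e_A; substituting into the reaction function, 0.5e_A = 16.9 and e_A = 33.8.

33.8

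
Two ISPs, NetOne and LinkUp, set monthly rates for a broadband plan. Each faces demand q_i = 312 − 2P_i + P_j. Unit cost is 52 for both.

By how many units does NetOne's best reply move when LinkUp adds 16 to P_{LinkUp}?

4

NetOne's profit: π = (P_{NetOne} − 52)(312 − 2P_{NetOne} + P_{LinkUp}).
∂π/∂P_{NetOne} = 416 − 4P_{NetOne} + P_{LinkUp} = 0 ⇒ P_{NetOne} = 104 + 0.25P_{LinkUp}.
The reaction-function slope is 0.25, so a 16-unit rise in P_{LinkUp} moves P_{NetOne} by 0.25 × 16 = 4. NetOne's best response rises — the actions are strategic complements.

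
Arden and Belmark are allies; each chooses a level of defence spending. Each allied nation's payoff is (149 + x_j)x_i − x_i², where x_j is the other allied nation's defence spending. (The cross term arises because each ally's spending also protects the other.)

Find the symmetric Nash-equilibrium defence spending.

149

Arden's payoff is (149 + x_B)x_A − x_A².
∂π/∂x_A = 149 + x_B − 2x_A = 0, so x_A = 74.5 + 0.5x_B.
Setting x_A = x_B in the reaction function: x_A = 74.5 + 0.5x_A, so x_A = 74.5 / 0.5 = 149.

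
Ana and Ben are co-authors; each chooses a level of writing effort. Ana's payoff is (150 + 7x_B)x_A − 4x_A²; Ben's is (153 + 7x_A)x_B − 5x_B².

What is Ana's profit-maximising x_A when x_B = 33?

47.625

Expanding Ana's payoff: 150x_A + 7x_Bx_A − 4x_A².
∂π/∂x_A = 150 + 7x_B − 8x_A = 0, so x_A = 18.75 + 0.875x_B.
At x_B = 33: x_A = 18.75 + 0.875·33 = 47.625.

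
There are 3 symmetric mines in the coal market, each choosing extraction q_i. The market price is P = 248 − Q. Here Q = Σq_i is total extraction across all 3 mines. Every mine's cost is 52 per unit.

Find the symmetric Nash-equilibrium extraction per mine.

A representative mine's profit is π_i = q_i(248 − Q) − 52q_i, with Q = q_i + Σ_{j≠i} q_j.
First-order condition: 196 − 2q_i − Σ_{j≠i} q_j = 0.
In a symmetric equilibrium every mine chooses the same q, so Σ_{j≠i} q_j = 2q. The condition becomes 196 − 4q = 0, giving q = 196/4 = 49.

49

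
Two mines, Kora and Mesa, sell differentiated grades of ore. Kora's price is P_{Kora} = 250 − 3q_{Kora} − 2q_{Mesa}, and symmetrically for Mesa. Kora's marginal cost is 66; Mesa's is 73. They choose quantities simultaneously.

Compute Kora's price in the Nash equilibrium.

Mine Kora's profit: π = q_{Kora}(250 − 3q_{Kora} − 2q_{Mesa}) − 66q_{Kora}.
∂π/∂q_{Kora} = 184 − 6q_{Kora} − 2q_{Mesa} = 0 ⇒ q_{Kora} = 92/3 − (1/3)q_{Mesa}.
Similarly q_{Mesa} = 29.5 − (1/3)q_{Kora}.
Substituting the second reaction function into the first: q_{Kora} = 92/3 − (1/3)(29.5 − (1/3)q_{Kora}), which gives (8/9)q_{Kora} = 125/6 ⇒ q_{Kora} = 23.4375.
Then q_{Mesa} = 29.5 − (1/3)·23.4375 = 21.6875.
P_{Kora} = 250 − 3·23.4375 − 2·21.6875 = 136.3125.

136.3125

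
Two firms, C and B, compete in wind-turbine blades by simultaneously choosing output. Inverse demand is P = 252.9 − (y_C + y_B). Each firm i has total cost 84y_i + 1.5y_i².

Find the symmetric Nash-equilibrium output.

Firm C's profit: π = y_C(252.9 − (y_C + y_B)) − 84y_C − 1.5y_C².
∂π/∂y_C = 168.9 − 5y_C − y_B = 0, so y_C = 33.78 − 0.2y_B.
The game is symmetric, so in equilibrium y_B = y_C: the reaction function gives 1.2y_C = 33.78, hence y_C = 28.15.

28.15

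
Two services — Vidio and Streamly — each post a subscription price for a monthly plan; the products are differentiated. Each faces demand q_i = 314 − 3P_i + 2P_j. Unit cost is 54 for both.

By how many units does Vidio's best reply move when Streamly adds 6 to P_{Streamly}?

2

Vidio's profit: π = (P_{Vidio} − 54)(314 − 3P_{Vidio} + 2P_{Streamly}).
∂π/∂P_{Vidio} = 476 − 6P_{Vidio} + 2P_{Streamly} = 0 ⇒ P_{Vidio} = 238/3 + (1/3)P_{Streamly}.
The reaction-function slope is 1/3, so a 6-unit rise in P_{Streamly} moves P_{Vidio} by 1/3 × 6 = 2. Vidio's best response rises — the actions are strategic complements.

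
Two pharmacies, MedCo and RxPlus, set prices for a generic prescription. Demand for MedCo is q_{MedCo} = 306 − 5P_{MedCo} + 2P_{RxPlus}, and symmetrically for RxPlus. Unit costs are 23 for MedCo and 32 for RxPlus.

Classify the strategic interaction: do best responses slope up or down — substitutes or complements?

MedCo's profit: π = (P_{MedCo} − 23)(306 − 5P_{MedCo} + 2P_{RxPlus}).
∂π/∂P_{MedCo} = 421 − 10P_{MedCo} + 2P_{RxPlus} = 0 ⇒ P_{MedCo} = 42.1 + 0.2P_{RxPlus}.
The best-response slope dP_{MedCo}/dP_{RxPlus} = 0.2 > 0: the reaction function is upward-sloping, so the choices are strategic complements.

strategic complements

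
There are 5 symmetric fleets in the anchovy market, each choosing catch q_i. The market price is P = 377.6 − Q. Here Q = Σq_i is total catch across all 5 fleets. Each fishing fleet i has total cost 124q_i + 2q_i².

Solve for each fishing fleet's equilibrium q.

25.36

A representative fishing fleet's profit is π_i = q_i(377.6 − Q) − 124q_i − 2q_i², with Q = q_i + Σ_{j≠i} q_j.
First-order condition: 253.6 − 6q_i − Σ_{j≠i} q_j = 0.
Imposing symmetry (q_j = q for all j) turns Σ_{j≠i} q_j into 4q, so 253.6 = 10q and q = 25.36.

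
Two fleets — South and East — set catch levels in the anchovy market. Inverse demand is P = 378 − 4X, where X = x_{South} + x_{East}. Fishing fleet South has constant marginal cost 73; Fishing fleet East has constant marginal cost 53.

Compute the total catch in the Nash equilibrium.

52.5

Fishing fleet South's profit: π = x_{South}(378 − 4(x_{South} + x_{East})) − 73x_{South}.
∂π/∂x_{South} = 305 − 8x_{South} − 4x_{East} = 0, so x_{South} = 38.125 − 0.5x_{East}.
By the same steps for East: x_{East} = 40.625 − 0.5x_{South}.
Substituting the second reaction function into the first: x_{South} = 38.125 − 0.5(40.625 − 0.5x_{South}), which gives 0.75x_{South} = 17.8125 ⇒ x_{South} = 23.75.
Then x_{East} = 40.625 − 0.5·23.75 = 28.75.
Total catch: 23.75 + 28.75 = 52.5.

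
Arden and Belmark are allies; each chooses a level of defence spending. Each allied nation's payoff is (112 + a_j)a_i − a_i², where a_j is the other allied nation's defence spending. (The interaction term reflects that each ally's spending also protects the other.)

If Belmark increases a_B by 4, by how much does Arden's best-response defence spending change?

2

Arden's payoff is (112 + a_B)a_A − a_A².
∂π/∂a_A = 112 + a_B − 2a_A = 0, so a_A = 56 + 0.5a_B.
The reaction-function slope is 0.5, so a 4-unit rise in a_B moves a_A by 0.5 × 4 = 2. Arden's best response rises — the actions are strategic complements.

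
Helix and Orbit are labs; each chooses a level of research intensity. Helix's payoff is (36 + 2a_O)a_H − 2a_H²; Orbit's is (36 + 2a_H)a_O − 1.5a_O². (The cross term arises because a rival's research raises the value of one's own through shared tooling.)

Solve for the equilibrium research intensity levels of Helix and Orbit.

22.5, 27

Expanding Helix's payoff: 36a_H + 2a_Oa_H − 2a_H².
∂π/∂a_H = 36 + 2a_O − 4a_H = 0, so a_H = 9 + 0.5a_O.
Likewise for Orbit: a_O = 12 + (2/3)a_H.
Plugging a_O into Helix's best response: a_H = 9 + 0.5(12 + (2/3)a_H) ⇒ (2/3)a_H = 15, so a_H = 22.5.
Then a_O = 12 + (2/3)·22.5 = 27.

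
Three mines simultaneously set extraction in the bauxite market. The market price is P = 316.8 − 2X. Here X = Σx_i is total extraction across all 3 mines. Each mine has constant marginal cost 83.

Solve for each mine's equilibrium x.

29.225

A representative mine's profit is π_i = x_i(316.8 − 2X) − 83x_i, with X = x_i + Σ_{j≠i} x_j.
First-order condition: 233.8 − 4x_i − 2Σ_{j≠i} x_j = 0.
Imposing symmetry (x_j = x for all j) turns Σ_{j≠i} x_j into 2x, so 233.8 = 8x and x = 29.225.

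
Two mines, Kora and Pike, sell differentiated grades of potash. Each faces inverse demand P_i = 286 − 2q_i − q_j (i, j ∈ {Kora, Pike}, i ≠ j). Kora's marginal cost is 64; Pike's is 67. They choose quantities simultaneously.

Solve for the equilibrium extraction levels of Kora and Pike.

44.6, 43.6

Mine Kora's profit: π = q_{Kora}(286 − 2q_{Kora} − q_{Pike}) − 64q_{Kora}.
∂π/∂q_{Kora} = 222 − 4q_{Kora} − q_{Pike} = 0 ⇒ q_{Kora} = 55.5 − 0.25q_{Pike}.
Similarly q_{Pike} = 54.75 − 0.25q_{Kora}.
Plugging q_{Pike} into Kora's best response: q_{Kora} = 55.5 − 0.25(54.75 − 0.25q_{Kora}) ⇒ 0.9375q_{Kora} = 41.8125, so q_{Kora} = 44.6.
Then q_{Pike} = 54.75 − 0.25·44.6 = 43.6.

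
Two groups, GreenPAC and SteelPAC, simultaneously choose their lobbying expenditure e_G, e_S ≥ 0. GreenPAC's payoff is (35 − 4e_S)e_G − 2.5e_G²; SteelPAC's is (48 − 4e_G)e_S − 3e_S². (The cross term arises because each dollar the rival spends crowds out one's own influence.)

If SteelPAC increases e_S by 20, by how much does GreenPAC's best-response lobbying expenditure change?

Expanding GreenPAC's payoff: 35e_G − 4e_Se_G − 2.5e_G².
∂π/∂e_G = 35 − 4e_S − 5e_G = 0, so e_G = 7 − 0.8e_S.
The reaction-function slope is −0.8, so a 20-unit rise in e_S moves e_G by −0.8 × 20 = −16. GreenPAC's best response falls — the actions are strategic substitutes.

-16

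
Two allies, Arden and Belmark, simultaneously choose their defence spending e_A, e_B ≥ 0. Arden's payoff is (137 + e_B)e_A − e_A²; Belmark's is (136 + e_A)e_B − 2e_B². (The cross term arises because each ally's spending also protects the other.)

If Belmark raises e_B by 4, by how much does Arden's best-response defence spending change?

Expanding Arden's payoff: 137e_A + e_Be_A − e_A².
∂π/∂e_A = 137 + e_B − 2e_A = 0, so e_A = 68.5 + 0.5e_B.
The reaction-function slope is 0.5, so a 4-unit rise in e_B moves e_A by 0.5 × 4 = 2. Arden's best response rises — the actions are strategic complements.

2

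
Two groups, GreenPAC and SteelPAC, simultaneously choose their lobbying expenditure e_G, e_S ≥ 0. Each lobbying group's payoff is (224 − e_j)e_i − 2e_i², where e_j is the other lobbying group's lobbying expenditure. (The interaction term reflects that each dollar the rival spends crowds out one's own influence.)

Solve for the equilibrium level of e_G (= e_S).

GreenPAC's payoff is (224 − e_S)e_G − 2e_G².
∂π/∂e_G = 224 − e_S − 4e_G = 0, so e_G = 56 − 0.25e_S.
The game is symmetric, so in equilibrium e_S = e_G: the reaction function gives 1.25e_G = 56, hence e_G = 44.8.

44.8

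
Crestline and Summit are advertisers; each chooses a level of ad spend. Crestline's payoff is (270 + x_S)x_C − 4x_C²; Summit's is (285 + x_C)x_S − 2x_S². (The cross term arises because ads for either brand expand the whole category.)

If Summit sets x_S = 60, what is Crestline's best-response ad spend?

41.25

Expanding Crestline's payoff: 270x_C + x_Sx_C − 4x_C².
∂π/∂x_C = 270 + x_S − 8x_C = 0, so x_C = 33.75 + 0.125x_S.
At x_S = 60: x_C = 33.75 + 0.125·60 = 41.25.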